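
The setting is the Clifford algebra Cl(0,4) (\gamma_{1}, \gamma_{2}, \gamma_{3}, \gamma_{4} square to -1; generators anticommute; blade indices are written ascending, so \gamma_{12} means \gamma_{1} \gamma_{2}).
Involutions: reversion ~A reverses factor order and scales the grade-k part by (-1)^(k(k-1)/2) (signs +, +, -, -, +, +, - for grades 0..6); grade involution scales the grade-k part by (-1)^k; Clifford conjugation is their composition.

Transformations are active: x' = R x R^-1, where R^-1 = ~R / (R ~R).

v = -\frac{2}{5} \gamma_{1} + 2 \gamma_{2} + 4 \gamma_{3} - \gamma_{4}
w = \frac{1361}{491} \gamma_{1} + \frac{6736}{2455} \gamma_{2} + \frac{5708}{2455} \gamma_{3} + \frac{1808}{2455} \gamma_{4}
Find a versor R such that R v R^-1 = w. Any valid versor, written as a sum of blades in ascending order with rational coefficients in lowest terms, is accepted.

A norm check does it: q(v) = q(w) = -\frac{529}{25}, hence R = v + w = \frac{5823}{2455} \gamma_{1} + \frac{11646}{2455} \gamma_{2} + \frac{15528}{2455} \gamma_{3} - \frac{647}{2455} \gamma_{4} realises the map — parallel part kept, (v - w)/2 negated, v carried to w.
Answer: \frac{5823}{2455} \gamma_{1} + \frac{11646}{2455} \gamma_{2} + \frac{15528}{2455} \gamma_{3} - \frac{647}{2455} \gamma_{4}


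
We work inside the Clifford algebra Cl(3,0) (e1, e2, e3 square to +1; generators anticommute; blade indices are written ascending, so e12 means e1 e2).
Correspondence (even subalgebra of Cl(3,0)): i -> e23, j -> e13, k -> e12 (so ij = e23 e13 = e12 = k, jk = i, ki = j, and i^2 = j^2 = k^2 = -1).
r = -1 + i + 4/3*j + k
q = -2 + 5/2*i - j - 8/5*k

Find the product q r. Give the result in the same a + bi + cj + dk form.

In blades: q = -2 - 8/5*e12 - e13 + 5/2*e23, r = -1 + e12 + 4/3*e13 + e23.
Distribute q over r term by term (generator squares from the signature, products reordered to ascending indices): (-2)*r = 2 - 2*e12 - 8/3*e13 - 2*e23; (-8/5*e12)*r = 8/5 + 8/5*e12 - 8/5*e13 + 32/15*e23; (-e13)*r = 4/3 + e12 + e13 - e23; (5/2*e23)*r = -5/2 + 10/3*e12 - 5/2*e13 - 5/2*e23.
Sum: 73/30 + 59/15*e12 - 173/30*e13 - 101/30*e23; translating back through the correspondence:
Answer: 73/30 - 101/30*i - 173/30*j + 59/15*k


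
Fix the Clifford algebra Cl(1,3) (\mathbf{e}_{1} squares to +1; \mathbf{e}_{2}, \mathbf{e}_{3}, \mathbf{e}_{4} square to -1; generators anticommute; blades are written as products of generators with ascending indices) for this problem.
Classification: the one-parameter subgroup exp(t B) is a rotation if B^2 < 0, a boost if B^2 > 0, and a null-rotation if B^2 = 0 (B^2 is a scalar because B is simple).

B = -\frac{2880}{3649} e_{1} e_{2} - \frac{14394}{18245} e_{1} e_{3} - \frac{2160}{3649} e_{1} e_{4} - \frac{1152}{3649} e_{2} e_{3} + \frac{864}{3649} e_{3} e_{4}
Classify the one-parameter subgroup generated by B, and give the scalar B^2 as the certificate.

B^2 term by term: the squares give (-\frac{2880}{3649})^2*(e_{1} e_{2})^2 + (-\frac{14394}{18245})^2*(e_{1} e_{3})^2 + (-\frac{2160}{3649})^2*(e_{1} e_{4})^2 + (-\frac{1152}{3649})^2*(e_{2} e_{3})^2 + (\frac{864}{3649})^2*(e_{3} e_{4})^2 = \frac{8294400}{13315201}*(+1) + \frac{207187236}{332880025}*(+1) + \frac{4665600}{13315201}*(+1) + \frac{1327104}{13315201}*(-1) + \frac{746496}{13315201}*(-1) = \frac{36}{25} (each basis 2-blade squares to minus the product of its generators' squares); cross terms between blades sharing an index anticommute and cancel; the commuting (index-disjoint) pairs give grade-4 terms 2*c*c'*(blade product), which cancel blade by blade — e_{1} e_{2} e_{3} e_{4}: -\frac{4976640}{13315201} + \frac{4976640}{13315201} = 0 — confirming B is simple. So B^2 = \frac{36}{25}.
Answer: boost, certificate B^2 = \frac{36}{25}. No conjugation can change B^2 = \frac{36}{25}; the sign gives the class.


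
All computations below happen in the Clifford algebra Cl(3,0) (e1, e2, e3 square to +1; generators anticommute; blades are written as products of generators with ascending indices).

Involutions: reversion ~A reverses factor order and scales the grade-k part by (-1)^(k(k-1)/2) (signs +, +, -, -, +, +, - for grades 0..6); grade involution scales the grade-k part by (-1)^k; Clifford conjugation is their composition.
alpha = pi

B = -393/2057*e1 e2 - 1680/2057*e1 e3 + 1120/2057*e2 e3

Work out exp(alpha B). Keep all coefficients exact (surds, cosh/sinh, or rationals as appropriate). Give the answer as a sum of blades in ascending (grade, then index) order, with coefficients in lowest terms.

B^2 term by term: the squares give (-393/2057)^2*(e1 e2)^2 + (-1680/2057)^2*(e1 e3)^2 + (1120/2057)^2*(e2 e3)^2 = 154449/4231249*(-1) + 2822400/4231249*(-1) + 1254400/4231249*(-1) = -1 (each basis 2-blade squares to minus the product of its generators' squares); cross terms between blades sharing an index anticommute and cancel. So B^2 = -1.
B^2 = -1 — the negative square puts this in the circular regime; l = 1, alpha*l = pi, so exp(alpha B) = cos(pi) + (sin(pi)/1)*B = -1 + (0)*B.
Answer: -1


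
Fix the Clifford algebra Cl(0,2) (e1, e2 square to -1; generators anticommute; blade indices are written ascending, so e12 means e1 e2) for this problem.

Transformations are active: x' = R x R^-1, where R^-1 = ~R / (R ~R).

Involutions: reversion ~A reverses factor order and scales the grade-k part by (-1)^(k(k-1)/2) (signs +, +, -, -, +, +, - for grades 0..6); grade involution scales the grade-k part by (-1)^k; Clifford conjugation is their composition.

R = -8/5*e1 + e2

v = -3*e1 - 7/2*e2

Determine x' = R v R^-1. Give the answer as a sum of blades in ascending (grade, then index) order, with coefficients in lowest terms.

~R = -8/5*e1 + e2, and R ~R = -89/25, so R^-1 = ~R / (-89/25).
R v = -13/10 + 43/5*e12
Answer: 163/89*e1 + 753/178*e2


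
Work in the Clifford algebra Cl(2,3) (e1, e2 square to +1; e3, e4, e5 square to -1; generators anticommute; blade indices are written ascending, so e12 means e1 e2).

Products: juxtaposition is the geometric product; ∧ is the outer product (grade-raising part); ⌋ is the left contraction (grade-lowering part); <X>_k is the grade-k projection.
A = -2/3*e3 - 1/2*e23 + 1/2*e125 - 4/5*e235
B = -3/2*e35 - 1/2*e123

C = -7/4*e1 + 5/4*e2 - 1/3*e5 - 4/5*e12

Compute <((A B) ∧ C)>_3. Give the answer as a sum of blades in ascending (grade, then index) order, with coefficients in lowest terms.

step 1: 1/4*e1 - 6/5*e2 - e5 - 1/3*e12 - 2/5*e15 - 3/4*e25 - 1/4*e35 - 3/4*e123
step 2: -143/80*e12 - 11/6*e15 + 33/20*e25 + 1961/720*e125 + 7/16*e135 - 5/16*e235 + 9/20*e1235
step 3: 1961/720*e125 + 7/16*e135 - 5/16*e235
Answer: 1961/720*e125 + 7/16*e135 - 5/16*e235


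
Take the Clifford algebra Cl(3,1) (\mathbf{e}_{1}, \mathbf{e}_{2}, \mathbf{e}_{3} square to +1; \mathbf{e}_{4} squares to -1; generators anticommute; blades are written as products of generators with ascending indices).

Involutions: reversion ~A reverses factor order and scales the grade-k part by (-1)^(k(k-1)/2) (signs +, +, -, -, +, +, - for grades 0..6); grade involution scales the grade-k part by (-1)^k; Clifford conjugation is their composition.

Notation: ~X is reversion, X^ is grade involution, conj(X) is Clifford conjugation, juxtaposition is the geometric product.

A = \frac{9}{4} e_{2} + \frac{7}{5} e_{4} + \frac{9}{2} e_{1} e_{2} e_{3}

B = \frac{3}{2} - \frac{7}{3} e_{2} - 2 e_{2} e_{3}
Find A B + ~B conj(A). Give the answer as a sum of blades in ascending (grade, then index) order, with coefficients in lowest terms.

first term: -\frac{21}{4} + 9 e_{1} + \frac{27}{8} e_{2} - \frac{9}{2} e_{3} + \frac{21}{10} e_{4} + \frac{21}{2} e_{1} e_{3} + \frac{49}{15} e_{2} e_{4} + \frac{27}{4} e_{1} e_{2} e_{3} - \frac{14}{5} e_{2} e_{3} e_{4}
second term: \frac{21}{4} - 9 e_{1} - \frac{27}{8} e_{2} + \frac{9}{2} e_{3} - \frac{21}{10} e_{4} + \frac{21}{2} e_{1} e_{3} + \frac{49}{15} e_{2} e_{4} + \frac{27}{4} e_{1} e_{2} e_{3} - \frac{14}{5} e_{2} e_{3} e_{4}
Answer: 21 e_{1} e_{3} + \frac{98}{15} e_{2} e_{4} + \frac{27}{2} e_{1} e_{2} e_{3} - \frac{28}{5} e_{2} e_{3} e_{4}


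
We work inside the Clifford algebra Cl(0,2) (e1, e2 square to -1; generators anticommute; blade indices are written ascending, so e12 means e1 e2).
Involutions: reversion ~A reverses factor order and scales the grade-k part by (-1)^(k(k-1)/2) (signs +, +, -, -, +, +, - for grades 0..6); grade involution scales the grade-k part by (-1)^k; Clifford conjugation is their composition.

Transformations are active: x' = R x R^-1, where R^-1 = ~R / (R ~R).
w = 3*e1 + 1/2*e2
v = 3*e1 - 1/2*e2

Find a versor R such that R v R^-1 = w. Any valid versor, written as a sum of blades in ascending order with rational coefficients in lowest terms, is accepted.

Why this works: both vectors square to -37/4, so q(v) = q(w) and R = v + w = 6*e1 carries v to w — its own direction survives, the complement (v - w)/2 flips.
Answer: 6*e1


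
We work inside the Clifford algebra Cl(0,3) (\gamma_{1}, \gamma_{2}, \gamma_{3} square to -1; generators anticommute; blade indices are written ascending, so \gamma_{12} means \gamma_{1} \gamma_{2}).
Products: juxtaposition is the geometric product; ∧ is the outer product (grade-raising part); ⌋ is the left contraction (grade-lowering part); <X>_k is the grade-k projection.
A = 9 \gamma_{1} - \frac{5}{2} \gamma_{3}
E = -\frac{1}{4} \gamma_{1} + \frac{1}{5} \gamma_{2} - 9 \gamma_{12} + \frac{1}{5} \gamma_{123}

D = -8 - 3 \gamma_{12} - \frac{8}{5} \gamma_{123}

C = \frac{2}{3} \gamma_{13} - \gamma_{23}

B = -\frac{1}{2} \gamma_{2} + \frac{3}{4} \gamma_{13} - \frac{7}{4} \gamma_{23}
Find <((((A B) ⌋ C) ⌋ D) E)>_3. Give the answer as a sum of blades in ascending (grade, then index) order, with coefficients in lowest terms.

step 1: -\frac{15}{8} \gamma_{1} + \frac{35}{8} \gamma_{2} - \frac{27}{4} \gamma_{3} - \frac{9}{2} \gamma_{12} - \frac{5}{4} \gamma_{23} - \frac{63}{4} \gamma_{123}
step 2: -\frac{5}{4} - \frac{9}{2} \gamma_{1} + \frac{27}{4} \gamma_{2} + \frac{45}{8} \gamma_{3}
step 3: 10 - \frac{81}{4} \gamma_{1} - \frac{27}{2} \gamma_{2} + \frac{51}{4} \gamma_{12} - \frac{54}{5} \gamma_{13} - \frac{36}{5} \gamma_{23} + 2 \gamma_{123}
step 4: \frac{9023}{80} + \frac{11789}{100} \gamma_{1} - \frac{74239}{400} \gamma_{2} + \frac{1671}{100} \gamma_{3} - \frac{3897}{40} \gamma_{12} + \frac{125}{2} \gamma_{13} - \frac{1853}{20} \gamma_{23} + \frac{149}{25} \gamma_{123}
step 5: \frac{149}{25} \gamma_{123}
Answer: \frac{149}{25} \gamma_{123}


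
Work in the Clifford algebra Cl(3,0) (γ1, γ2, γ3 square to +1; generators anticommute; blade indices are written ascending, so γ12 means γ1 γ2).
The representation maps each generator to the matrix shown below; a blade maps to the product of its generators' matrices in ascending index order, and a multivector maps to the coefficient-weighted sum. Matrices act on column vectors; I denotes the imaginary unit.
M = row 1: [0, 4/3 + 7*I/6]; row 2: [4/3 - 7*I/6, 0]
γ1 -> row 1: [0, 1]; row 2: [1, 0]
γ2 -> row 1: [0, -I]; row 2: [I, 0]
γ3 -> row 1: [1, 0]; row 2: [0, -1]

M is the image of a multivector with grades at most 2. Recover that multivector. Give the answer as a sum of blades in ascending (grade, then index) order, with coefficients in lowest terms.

Method: 1, rho(γ1), rho(γ2), rho(γ3) form a trace-orthogonal basis of the 2x2 complex matrices (tr(X Y) = 2 if X = Y, else 0), so M = m0*1 + m1*rho(γ1) + m2*rho(γ2) + m3*rho(γ3) with m0 = tr(M)/2 = 0, m1 = tr(M rho(γ1))/2 = 4/3, m2 = tr(M rho(γ2))/2 = -7/6, m3 = tr(M rho(γ3))/2 = 0.
Multiplying table entries, the bivector images are rho(γ12) = I*rho(γ3), rho(γ13) = -I*rho(γ2), rho(γ23) = I*rho(γ1); with real blade coefficients the real parts of m0..m3 are the coefficients of 1, γ1, γ2, γ3 and the imaginary parts give the bivectors (γ23: Im m1, γ13: -Im m2, γ12: Im m3).
Answer: 4/3*γ1 - 7/6*γ2


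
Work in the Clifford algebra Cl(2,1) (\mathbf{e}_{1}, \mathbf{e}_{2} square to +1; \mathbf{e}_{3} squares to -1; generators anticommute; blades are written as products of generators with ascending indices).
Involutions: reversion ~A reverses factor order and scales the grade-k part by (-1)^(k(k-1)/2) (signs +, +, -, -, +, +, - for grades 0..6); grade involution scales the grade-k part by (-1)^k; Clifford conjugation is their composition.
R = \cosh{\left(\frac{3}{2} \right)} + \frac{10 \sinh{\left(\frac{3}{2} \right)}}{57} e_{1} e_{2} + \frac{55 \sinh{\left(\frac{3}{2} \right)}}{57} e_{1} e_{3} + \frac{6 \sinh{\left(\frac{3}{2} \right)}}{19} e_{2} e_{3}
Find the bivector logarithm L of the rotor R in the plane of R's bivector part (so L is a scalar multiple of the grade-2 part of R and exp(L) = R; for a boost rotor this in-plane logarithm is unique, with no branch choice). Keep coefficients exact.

The scalar part of R is \cosh{\left(\frac{3}{2} \right)}, giving the rapidity magnitude (cosh is even); the bivector part supplies orientation, its quotient by sinh of the rapidity is the plane, and L = rapidity * plane — unique in that plane, since flipping both signs leaves L unchanged.
Concretely: cosh(rapidity) = \cosh{\left(\frac{3}{2} \right)} gives rapidity = ±\frac{3}{2}, and since rapidity/sinh(rapidity) is even the sign is immaterial: L = (rapidity/sinh(rapidity)) * <R>_2 = (\frac{3}{2 \sinh{\left(\frac{3}{2} \right)}}) * <R>_2.
Answer: \frac{5}{19} e_{1} e_{2} + \frac{55}{38} e_{1} e_{3} + \frac{9}{19} e_{2} e_{3}


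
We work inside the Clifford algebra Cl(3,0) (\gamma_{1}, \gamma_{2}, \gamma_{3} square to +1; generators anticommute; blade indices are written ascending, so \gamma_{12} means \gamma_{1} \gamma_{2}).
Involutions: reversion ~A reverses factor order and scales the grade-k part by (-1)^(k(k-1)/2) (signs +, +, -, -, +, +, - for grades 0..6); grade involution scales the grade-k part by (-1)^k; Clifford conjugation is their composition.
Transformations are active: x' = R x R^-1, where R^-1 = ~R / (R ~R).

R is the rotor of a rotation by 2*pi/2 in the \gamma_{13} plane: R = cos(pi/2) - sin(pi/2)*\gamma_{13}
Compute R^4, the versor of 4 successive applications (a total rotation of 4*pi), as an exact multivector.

Because a rotor carries half the rotation angle, composing 4 copies of this \gamma_{13}-plane rotor multiplies the phase: 4*(pi/2) = 2 \pi, hence R^4 = cos(2 \pi) - sin(2 \pi)*\gamma_{13}.
cos(2 \pi) = 1 and sin(2 \pi) = 0, so R^4 = 1. The total rotation 4*pi is 2 full turns, so every vector returns to itself, yet the rotor is +1, back on the identity sheet (an even number of 2*pi turns).
Answer: 1


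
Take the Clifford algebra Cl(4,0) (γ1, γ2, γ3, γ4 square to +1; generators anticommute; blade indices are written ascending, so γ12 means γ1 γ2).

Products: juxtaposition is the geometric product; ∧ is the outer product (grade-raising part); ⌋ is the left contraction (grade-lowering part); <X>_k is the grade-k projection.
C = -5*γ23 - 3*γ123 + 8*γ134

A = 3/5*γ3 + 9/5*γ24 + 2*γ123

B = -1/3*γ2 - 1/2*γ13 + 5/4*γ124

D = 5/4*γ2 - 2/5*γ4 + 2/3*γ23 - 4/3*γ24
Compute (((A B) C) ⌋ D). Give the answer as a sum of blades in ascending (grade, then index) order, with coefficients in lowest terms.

step 1: -39/20*γ1 - γ2 + 3/5*γ4 + 2/3*γ13 + 1/5*γ23 - 5/2*γ34 + 33/20*γ1234
step 2: 1 + 103/5*γ1 + 56/5*γ2 + 5*γ3 - 617/60*γ4 + 10/3*γ12 + 9/5*γ13 + 33/4*γ14 + 117/20*γ23 - 25/2*γ24 - 78/5*γ34 + 39/4*γ123 - 59/10*γ124 - 3*γ234 + 49/5*γ1234
step 3: -184/75 - 2843/180*γ2 + 112/15*γ3 - 46/3*γ4 + 2/3*γ23 - 4/3*γ24
Answer: -184/75 - 2843/180*γ2 + 112/15*γ3 - 46/3*γ4 + 2/3*γ23 - 4/3*γ24


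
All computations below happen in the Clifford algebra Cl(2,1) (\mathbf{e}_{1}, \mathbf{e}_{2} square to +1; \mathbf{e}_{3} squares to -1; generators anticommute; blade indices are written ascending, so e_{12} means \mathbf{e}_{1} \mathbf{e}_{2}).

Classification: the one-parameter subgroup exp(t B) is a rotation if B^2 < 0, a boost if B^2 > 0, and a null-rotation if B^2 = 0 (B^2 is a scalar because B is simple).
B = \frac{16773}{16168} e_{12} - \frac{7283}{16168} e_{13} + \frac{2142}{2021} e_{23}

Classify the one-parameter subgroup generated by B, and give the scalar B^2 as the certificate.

B^2 term by term: the squares give (\frac{16773}{16168})^2*(e_{12})^2 + (-\frac{7283}{16168})^2*(e_{13})^2 + (\frac{2142}{2021})^2*(e_{23})^2 = \frac{281333529}{261404224}*(-1) + \frac{53042089}{261404224}*(+1) + \frac{4588164}{4084441}*(+1) = \frac{1}{4} (each basis 2-blade squares to minus the product of its generators' squares); cross terms between blades sharing an index anticommute and cancel. So B^2 = \frac{1}{4}.
Answer: boost, certificate B^2 = \frac{1}{4}. Check the certificate: B^2 = \frac{1}{4}, and that sign is decisive whatever form B takes.


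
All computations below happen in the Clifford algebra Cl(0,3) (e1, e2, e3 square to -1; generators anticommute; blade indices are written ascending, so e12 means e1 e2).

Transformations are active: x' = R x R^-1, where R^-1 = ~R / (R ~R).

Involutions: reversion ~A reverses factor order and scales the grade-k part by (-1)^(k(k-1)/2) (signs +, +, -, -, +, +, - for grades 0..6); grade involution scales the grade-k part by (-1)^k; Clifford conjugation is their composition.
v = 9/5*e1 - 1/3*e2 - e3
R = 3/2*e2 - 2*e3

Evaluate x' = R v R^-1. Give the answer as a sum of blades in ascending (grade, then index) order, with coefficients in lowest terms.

~R = 3/2*e2 - 2*e3, and R ~R = -25/4, so R^-1 = ~R / (-25/4).
R v = -3/2 - 27/10*e12 + 18/5*e13 - 13/6*e23
Answer: -9/5*e1 + 79/75*e2 + 1/25*e3


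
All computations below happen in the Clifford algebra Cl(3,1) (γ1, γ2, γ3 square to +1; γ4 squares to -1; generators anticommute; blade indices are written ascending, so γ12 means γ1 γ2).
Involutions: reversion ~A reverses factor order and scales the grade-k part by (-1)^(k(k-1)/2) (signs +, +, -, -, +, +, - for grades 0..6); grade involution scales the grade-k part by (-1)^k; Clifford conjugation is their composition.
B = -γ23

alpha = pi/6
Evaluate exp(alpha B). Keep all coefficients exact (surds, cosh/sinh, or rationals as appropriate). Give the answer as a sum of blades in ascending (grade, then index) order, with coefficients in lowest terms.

B^2 = (-1)^2*(γ23)^2 = 1*(-1) = -1 (a basis 2-blade squares to minus the product of its generators' squares).
B^2 = -1 — B^2 < 0, so the exponential closes trigonometrically: l = 1, alpha*l = pi/6, so exp(alpha B) = cos(pi/6) + (sin(pi/6)/1)*B = sqrt(3)/2 + (1/2)*B.
Answer: sqrt(3)/2 - 1/2*γ23


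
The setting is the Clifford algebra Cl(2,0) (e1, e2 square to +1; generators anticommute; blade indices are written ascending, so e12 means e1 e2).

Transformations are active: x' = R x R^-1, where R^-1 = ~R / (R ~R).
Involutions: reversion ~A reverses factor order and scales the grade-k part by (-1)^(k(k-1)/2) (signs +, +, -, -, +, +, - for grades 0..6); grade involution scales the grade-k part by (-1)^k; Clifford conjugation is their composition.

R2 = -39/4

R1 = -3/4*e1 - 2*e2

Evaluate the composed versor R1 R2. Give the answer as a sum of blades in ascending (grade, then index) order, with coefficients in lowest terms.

Distribute over the terms of R2 (each basis-blade product reordered to ascending indices, repeated generators contracted through their squares):
R1 (-39/4) = 117/16*e1 + 39/2*e2
Answer: 117/16*e1 + 39/2*e2


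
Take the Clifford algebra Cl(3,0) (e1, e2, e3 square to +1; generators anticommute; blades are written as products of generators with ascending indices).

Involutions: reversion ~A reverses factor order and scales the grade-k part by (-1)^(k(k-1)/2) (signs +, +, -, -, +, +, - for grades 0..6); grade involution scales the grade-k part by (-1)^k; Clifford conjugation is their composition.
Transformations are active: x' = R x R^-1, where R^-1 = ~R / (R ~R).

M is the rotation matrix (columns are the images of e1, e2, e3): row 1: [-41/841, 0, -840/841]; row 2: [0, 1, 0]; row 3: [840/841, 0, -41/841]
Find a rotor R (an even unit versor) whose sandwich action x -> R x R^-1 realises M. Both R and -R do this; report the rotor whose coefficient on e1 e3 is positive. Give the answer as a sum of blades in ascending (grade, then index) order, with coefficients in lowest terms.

Method: write R = a + b12*e1 e2 + b13*e1 e3 + b23*e2 e3 with a^2 + b12^2 + b13^2 + b23^2 = 1 (so R^-1 = ~R). Expanding the columns R e_j ~R gives tr M = 4a^2 - 1 and, from the antisymmetric part, M21 - M12 = -4a*b12, M13 - M31 = 4a*b13, M32 - M23 = -4a*b23.
Here tr M = 759/841, so a^2 = (1 + tr M)/4 = 400/841 and a = ±20/29. Taking a = 20/29: M21 - M12 = 0, M13 - M31 = -1680/841, M32 - M23 = 0, giving b12 = 0, b13 = -21/29, b23 = 0, i.e. R = 20/29 - 21/29*e1 e3.
Its e1 e3 coefficient is negative, so report the other preimage -R.
Answer: -20/29 + 21/29*e1 e3. Key observation: the double cover Spin(3) -> SO(3) sends R and -R to the same matrix (trace 759/841 here), so the stated sign of the e1 e3 coefficient is what selects one sheet.


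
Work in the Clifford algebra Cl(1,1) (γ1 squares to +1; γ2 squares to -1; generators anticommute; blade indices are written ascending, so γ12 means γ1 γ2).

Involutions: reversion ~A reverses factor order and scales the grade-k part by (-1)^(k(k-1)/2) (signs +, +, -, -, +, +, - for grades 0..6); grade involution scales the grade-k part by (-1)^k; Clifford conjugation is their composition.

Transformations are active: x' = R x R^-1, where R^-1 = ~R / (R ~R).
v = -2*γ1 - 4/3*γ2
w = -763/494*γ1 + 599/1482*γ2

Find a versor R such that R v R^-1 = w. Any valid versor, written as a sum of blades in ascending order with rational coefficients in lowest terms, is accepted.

The midline construction: v and w both square to 20/9, so reflecting in their sum -1751/494*γ1 - 459/494*γ2 exchanges them.
Answer: -1751/494*γ1 - 459/494*γ2


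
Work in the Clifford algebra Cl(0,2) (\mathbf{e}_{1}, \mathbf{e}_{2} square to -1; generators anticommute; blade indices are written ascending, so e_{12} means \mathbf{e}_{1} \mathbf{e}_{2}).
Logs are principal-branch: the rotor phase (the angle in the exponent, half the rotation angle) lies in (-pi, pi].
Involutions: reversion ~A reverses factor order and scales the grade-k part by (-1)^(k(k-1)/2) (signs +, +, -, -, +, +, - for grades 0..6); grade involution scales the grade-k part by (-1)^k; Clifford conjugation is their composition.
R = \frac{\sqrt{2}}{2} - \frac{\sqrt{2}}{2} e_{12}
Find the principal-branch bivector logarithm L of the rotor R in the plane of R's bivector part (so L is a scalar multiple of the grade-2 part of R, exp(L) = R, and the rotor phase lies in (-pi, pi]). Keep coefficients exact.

The scalar part of R is \frac{\sqrt{2}}{2}, which pins the rotor phase on the principal branch; dividing the bivector part by the sine of that phase recovers the unit plane, and L is the phase times that plane.
Concretely: cos(phase) = \frac{\sqrt{2}}{2} gives phase = ±\frac{\pi}{4}, and since phase/sin(phase) is even the sign is immaterial: L = (phase/sin(phase)) * <R>_2 = (\frac{\sqrt{2} \pi}{4}) * <R>_2.
Answer: - \frac{\pi}{4} e_{12}


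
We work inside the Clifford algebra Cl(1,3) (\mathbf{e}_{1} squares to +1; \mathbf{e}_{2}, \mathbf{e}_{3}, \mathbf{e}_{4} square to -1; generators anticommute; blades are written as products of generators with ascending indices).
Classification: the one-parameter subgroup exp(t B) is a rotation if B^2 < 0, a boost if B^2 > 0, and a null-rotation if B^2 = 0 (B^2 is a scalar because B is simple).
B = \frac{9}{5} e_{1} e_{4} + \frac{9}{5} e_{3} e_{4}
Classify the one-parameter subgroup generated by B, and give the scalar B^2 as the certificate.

B^2 term by term: the squares give (\frac{9}{5})^2*(e_{1} e_{4})^2 + (\frac{9}{5})^2*(e_{3} e_{4})^2 = \frac{81}{25}*(+1) + \frac{81}{25}*(-1) = 0 (each basis 2-blade squares to minus the product of its generators' squares); cross terms between blades sharing an index anticommute and cancel. So B^2 = 0.
Answer: null-rotation, certificate B^2 = 0. Certificate logic: 0 is a conjugation-invariant scalar, so its sign fixes rotation versus boost versus null-rotation outright.


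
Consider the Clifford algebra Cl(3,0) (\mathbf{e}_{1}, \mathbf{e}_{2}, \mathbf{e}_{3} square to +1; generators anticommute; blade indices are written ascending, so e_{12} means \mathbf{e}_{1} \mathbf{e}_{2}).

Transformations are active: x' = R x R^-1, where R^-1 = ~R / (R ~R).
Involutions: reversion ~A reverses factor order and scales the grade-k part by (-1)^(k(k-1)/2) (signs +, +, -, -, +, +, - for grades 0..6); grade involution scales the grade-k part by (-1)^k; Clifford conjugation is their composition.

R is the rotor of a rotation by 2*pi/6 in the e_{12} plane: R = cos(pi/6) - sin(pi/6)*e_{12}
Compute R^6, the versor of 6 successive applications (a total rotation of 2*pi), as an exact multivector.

Half-angle bookkeeping: 6 applications in e_{12} add up to rotor phase 6*pi/6 = \pi, so R^6 = cos(\pi) - sin(\pi)*e_{12}.
cos(\pi) = -1 and sin(\pi) = 0, so R^6 = -1. The total rotation 2*pi is 1 full turn, so every vector returns to itself, yet the rotor is -1, on the OTHER sheet of the double cover (an odd number of 2*pi turns).
Answer: -1


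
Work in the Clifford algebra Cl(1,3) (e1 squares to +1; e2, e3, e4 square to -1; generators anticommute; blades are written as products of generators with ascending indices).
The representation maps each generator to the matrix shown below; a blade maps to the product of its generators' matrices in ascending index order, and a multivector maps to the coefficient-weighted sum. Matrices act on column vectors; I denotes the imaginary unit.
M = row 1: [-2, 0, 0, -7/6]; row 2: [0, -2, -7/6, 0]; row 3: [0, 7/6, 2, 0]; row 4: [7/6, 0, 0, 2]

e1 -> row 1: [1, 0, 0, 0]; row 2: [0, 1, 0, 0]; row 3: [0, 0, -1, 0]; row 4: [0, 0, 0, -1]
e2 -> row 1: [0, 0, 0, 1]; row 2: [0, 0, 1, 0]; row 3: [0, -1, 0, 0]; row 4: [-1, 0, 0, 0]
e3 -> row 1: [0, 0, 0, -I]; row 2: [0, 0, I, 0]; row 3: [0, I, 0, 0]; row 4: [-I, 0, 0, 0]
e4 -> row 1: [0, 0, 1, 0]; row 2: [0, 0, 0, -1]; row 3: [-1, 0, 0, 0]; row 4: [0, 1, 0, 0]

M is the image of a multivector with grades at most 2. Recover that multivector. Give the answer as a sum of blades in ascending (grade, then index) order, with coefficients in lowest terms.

Method: the blade images are trace-orthogonal — tr(rho(e_A) rho(e_B)^-1) = 4 if A = B and 0 otherwise — and rho(e_A)^-1 = (e_A)^2 * rho(e_A) with (e_A)^2 = +1 or -1, so the coefficient of e_A in the preimage is (e_A)^2 * tr(M rho(e_A))/4.
Nonzero projections over blades of grade <= 2: e1: (e1)^2 = +1, tr(M rho(e1)) = -8, coefficient -2; e2: (e2)^2 = -1, tr(M rho(e2)) = 14/3, coefficient -7/6. Every other blade of grade <= 2 projects to 0.
Answer: -2*e1 - 7/6*e2


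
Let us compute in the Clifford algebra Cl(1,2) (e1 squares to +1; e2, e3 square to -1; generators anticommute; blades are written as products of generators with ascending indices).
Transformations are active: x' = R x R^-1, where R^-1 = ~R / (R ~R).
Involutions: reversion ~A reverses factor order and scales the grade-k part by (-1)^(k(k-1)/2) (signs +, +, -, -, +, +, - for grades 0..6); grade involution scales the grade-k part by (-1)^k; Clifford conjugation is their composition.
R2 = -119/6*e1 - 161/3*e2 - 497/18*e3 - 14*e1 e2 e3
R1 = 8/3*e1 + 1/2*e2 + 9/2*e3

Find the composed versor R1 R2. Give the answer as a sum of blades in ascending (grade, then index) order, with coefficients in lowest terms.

Distribute over the terms of R1 (each basis-blade product reordered to ascending indices, repeated generators contracted through their squares):
(8/3*e1) R2 = -476/9 - 1288/9*e1 e2 - 1988/27*e1 e3 - 112/3*e2 e3
(1/2*e2) R2 = 161/6 + 119/12*e1 e2 - 7*e1 e3 - 497/36*e2 e3
(9/2*e3) R2 = 497/4 + 63*e1 e2 + 357/4*e1 e3 + 483/2*e2 e3
Summing the partial products and collecting blades:
Answer: 3535/36 - 2527/36*e1 e2 + 931/108*e1 e3 + 6853/36*e2 e3


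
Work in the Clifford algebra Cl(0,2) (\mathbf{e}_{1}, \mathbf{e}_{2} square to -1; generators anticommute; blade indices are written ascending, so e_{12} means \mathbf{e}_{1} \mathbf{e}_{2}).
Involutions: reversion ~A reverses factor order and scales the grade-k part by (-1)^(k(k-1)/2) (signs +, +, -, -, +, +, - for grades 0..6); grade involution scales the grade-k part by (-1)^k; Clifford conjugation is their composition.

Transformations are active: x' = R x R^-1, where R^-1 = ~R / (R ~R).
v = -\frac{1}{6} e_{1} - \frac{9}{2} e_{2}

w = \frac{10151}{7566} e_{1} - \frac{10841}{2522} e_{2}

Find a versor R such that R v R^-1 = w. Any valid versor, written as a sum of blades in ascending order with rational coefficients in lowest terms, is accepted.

Since q(v) = q(w) = -\frac{365}{18}, the sum R = v + w = \frac{4445}{3783} e_{1} - \frac{11095}{1261} e_{2} does the job whenever invertible.
Answer: \frac{4445}{3783} e_{1} - \frac{11095}{1261} e_{2}


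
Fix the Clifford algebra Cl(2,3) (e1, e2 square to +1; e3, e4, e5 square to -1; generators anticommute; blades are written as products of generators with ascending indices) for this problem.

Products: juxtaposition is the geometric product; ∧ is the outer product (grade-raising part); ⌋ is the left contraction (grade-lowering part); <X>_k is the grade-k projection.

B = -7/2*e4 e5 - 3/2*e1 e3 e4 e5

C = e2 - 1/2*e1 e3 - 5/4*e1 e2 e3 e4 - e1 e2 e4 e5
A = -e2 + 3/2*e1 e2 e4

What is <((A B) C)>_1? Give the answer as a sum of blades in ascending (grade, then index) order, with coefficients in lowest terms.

step 1: 21/4*e1 e2 e5 - 9/4*e2 e3 e5 + 7/2*e2 e4 e5 - 3/2*e1 e2 e3 e4 e5
step 2: -7/2*e1 + 3/2*e3 + 21/4*e4 + 15/8*e5 - 21/4*e1 e5 - 9/4*e3 e5 + 7/2*e4 e5 - 9/8*e1 e2 e5 - 9/4*e1 e3 e4 + 35/8*e1 e3 e5 + 45/16*e1 e4 e5 + 21/8*e2 e3 e5 - 3/4*e2 e4 e5 + 105/16*e3 e4 e5 + 3/2*e1 e3 e4 e5 + 7/4*e1 e2 e3 e4 e5
step 3: -7/2*e1 + 3/2*e3 + 21/4*e4 + 15/8*e5
Answer: -7/2*e1 + 3/2*e3 + 21/4*e4 + 15/8*e5


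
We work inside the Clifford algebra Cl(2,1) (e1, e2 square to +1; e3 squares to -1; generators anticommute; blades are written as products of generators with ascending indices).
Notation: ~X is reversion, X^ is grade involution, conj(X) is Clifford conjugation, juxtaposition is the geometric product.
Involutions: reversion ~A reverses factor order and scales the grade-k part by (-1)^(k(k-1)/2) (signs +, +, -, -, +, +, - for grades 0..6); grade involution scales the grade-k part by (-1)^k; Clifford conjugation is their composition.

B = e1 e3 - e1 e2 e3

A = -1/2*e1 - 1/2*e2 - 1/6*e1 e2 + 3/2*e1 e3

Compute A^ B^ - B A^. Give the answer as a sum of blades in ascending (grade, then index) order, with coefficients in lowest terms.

first term: 3/2 - 3/2*e2 + 2/3*e3 - 1/2*e1 e3 + 2/3*e2 e3 - 1/2*e1 e2 e3
second term: 3/2 + 3/2*e2 - 2/3*e3 + 1/2*e1 e3 - 2/3*e2 e3 - 1/2*e1 e2 e3
Answer: -3*e2 + 4/3*e3 - e1 e3 + 4/3*e2 e3


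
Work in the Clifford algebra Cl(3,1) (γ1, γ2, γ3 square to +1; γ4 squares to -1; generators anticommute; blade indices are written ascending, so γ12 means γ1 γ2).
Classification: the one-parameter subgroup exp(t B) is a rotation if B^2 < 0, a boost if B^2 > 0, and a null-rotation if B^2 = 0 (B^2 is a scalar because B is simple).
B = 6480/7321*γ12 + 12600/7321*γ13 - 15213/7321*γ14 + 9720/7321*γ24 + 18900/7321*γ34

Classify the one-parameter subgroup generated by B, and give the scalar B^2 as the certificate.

B^2 term by term: the squares give (6480/7321)^2*(γ12)^2 + (12600/7321)^2*(γ13)^2 + (-15213/7321)^2*(γ14)^2 + (9720/7321)^2*(γ24)^2 + (18900/7321)^2*(γ34)^2 = 41990400/53597041*(-1) + 158760000/53597041*(-1) + 231435369/53597041*(+1) + 94478400/53597041*(+1) + 357210000/53597041*(+1) = 9 (each basis 2-blade squares to minus the product of its generators' squares); cross terms between blades sharing an index anticommute and cancel; the commuting (index-disjoint) pairs give grade-4 terms 2*c*c'*(blade product), which cancel blade by blade — γ1234: 244944000/53597041 - 244944000/53597041 = 0 — confirming B is simple. So B^2 = 9.
Answer: boost, certificate B^2 = 9. Why this suffices: the scalar 9 survives any versor conjugation, so its sign alone determines the class however B is presented.


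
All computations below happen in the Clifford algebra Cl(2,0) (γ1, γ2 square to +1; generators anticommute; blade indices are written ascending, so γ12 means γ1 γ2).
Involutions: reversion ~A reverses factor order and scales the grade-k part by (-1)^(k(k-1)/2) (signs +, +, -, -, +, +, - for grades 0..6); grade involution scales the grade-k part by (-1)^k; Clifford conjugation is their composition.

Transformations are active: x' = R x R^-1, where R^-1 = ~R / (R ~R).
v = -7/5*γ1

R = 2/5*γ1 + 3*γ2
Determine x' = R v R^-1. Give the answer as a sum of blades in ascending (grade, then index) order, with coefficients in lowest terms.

~R = 2/5*γ1 + 3*γ2, and R ~R = 229/25, so R^-1 = ~R / (229/25).
R v = -14/25 + 21/5*γ12
Answer: 1547/1145*γ1 - 84/229*γ2


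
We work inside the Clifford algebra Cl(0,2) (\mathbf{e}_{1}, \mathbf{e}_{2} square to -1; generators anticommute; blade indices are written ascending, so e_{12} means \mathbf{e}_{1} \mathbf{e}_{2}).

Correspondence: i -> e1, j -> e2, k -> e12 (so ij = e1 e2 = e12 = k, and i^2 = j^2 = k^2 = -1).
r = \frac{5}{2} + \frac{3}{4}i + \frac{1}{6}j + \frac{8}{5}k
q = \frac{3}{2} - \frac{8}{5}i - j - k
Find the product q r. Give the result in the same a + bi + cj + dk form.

In blades: q = \frac{3}{2} - \frac{8}{5} e_{1} - e_{2} - e_{12}, r = \frac{5}{2} + \frac{3}{4} e_{1} + \frac{1}{6} e_{2} + \frac{8}{5} e_{12}.
Distribute q over r term by term (generator squares from the signature, products reordered to ascending indices): (\frac{3}{2})*r = \frac{15}{4} + \frac{9}{8} e_{1} + \frac{1}{4} e_{2} + \frac{12}{5} e_{12}; (-\frac{8}{5} e_{1})*r = \frac{6}{5} - 4 e_{1} + \frac{64}{25} e_{2} - \frac{4}{15} e_{12}; (-e_{2})*r = \frac{1}{6} - \frac{8}{5} e_{1} - \frac{5}{2} e_{2} + \frac{3}{4} e_{12}; (-e_{12})*r = \frac{8}{5} + \frac{1}{6} e_{1} - \frac{3}{4} e_{2} - \frac{5}{2} e_{12}.
Sum: \frac{403}{60} - \frac{517}{120} e_{1} - \frac{11}{25} e_{2} + \frac{23}{60} e_{12}; translating back through the correspondence:
Answer: \frac{403}{60} - \frac{517}{120}i - \frac{11}{25}j + \frac{23}{60}k


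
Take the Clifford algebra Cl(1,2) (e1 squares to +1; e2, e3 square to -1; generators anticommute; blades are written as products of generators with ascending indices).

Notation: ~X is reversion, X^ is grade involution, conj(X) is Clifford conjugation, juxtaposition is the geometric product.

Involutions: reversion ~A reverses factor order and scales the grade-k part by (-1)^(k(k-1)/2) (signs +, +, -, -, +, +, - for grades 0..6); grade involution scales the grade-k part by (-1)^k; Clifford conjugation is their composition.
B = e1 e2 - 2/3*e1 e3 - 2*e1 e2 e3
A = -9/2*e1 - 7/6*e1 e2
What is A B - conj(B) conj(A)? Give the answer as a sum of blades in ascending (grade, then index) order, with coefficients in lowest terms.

first term: -7/6 - 9/2*e2 + 16/3*e3 + 74/9*e2 e3
second term: -7/6 + 9/2*e2 - 16/3*e3 - 74/9*e2 e3
Answer: -9*e2 + 32/3*e3 + 148/9*e2 e3


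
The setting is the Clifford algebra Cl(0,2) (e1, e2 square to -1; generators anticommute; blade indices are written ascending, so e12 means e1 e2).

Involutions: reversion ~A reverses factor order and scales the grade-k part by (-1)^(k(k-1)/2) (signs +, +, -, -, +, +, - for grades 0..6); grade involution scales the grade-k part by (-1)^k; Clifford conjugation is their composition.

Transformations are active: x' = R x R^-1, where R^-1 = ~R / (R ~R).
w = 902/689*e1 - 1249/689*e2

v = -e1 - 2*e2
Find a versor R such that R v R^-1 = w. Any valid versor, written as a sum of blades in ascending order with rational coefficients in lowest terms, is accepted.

Why this works: both vectors square to -5, so q(v) = q(w) and R = v + w = 213/689*e1 - 2627/689*e2 carries v to w — its own direction survives, the complement (v - w)/2 flips.
Answer: 213/689*e1 - 2627/689*e2


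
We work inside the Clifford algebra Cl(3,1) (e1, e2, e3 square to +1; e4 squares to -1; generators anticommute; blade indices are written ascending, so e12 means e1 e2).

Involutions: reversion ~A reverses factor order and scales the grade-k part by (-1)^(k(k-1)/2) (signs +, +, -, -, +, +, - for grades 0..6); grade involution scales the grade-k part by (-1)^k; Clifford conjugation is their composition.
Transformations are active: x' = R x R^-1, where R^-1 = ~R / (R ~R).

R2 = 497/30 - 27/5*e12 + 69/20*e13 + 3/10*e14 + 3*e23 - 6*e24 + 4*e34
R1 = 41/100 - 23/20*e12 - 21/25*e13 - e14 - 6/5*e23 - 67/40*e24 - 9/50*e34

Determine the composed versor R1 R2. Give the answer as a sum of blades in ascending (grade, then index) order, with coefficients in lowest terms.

Distribute over the grade parts of R1 (each basis-blade product reordered to ascending indices, repeated generators contracted through their squares):
<R1>_0 (= 41/100) R2 = 20377/3000 - 1107/500*e12 + 2829/2000*e13 + 123/1000*e14 + 123/100*e23 - 123/50*e24 + 41/25*e34
<R1>_2 (= -23/20*e12 - 21/25*e13 - e14 - 6/5*e23 - 67/40*e24 - 9/50*e34) R2 = 4659/500 - 17003/1200*e12 - 3474/125*e13 - 8044/375*e14 - 38313/2000*e23 - 31517/1200*e24 - 3681/200*e34 - 24997/4000*e1234
Summing the partial products and collecting blades:
Answer: 48331/3000 - 98299/6000*e12 - 10551/400*e13 - 63983/3000*e14 - 35853/2000*e23 - 34469/1200*e24 - 3353/200*e34 - 24997/4000*e1234


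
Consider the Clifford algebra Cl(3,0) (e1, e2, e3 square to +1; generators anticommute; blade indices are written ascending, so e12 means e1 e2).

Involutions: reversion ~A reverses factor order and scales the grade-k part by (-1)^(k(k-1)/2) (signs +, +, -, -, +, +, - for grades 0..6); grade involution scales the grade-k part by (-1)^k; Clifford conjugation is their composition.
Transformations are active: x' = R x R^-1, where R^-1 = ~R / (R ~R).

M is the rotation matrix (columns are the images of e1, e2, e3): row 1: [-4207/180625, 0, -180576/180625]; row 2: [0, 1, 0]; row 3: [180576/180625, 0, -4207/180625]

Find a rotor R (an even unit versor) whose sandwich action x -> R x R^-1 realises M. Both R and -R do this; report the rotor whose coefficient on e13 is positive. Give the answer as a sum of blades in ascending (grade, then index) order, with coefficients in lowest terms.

Method: write R = a + b12*e12 + b13*e13 + b23*e23 with a^2 + b12^2 + b13^2 + b23^2 = 1 (so R^-1 = ~R). Expanding the columns R e_j ~R gives tr M = 4a^2 - 1 and, from the antisymmetric part, M21 - M12 = -4a*b12, M13 - M31 = 4a*b13, M32 - M23 = -4a*b23.
Here tr M = 172211/180625, so a^2 = (1 + tr M)/4 = 88209/180625 and a = ±297/425. Taking a = 297/425: M21 - M12 = 0, M13 - M31 = -361152/180625, M32 - M23 = 0, giving b12 = 0, b13 = -304/425, b23 = 0, i.e. R = 297/425 - 304/425*e13.
Its e13 coefficient is negative, so report the other preimage -R.
Answer: -297/425 + 304/425*e13. Sheet selection: the two-to-one cover makes ±R indistinguishable at the matrix level (trace 172211/180625), so uniqueness comes from the required sign on e13.


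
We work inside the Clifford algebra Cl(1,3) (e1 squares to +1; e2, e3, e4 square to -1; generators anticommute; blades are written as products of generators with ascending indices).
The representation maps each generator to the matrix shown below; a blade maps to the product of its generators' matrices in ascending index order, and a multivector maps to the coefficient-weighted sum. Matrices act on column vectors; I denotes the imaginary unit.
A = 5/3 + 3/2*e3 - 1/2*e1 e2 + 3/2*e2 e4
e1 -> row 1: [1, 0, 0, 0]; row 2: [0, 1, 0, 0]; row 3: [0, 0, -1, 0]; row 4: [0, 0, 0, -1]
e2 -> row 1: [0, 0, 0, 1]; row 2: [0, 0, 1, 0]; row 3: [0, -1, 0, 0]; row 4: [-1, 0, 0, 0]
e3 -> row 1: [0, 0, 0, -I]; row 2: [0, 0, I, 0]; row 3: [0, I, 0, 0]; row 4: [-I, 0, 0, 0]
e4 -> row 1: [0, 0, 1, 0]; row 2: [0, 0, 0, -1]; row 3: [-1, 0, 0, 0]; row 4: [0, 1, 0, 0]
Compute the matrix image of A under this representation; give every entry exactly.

Bivector images (products of the table entries): rho(e1 e2) = rho(e1)rho(e2) = row 1: [0, 0, 0, 1]; row 2: [0, 0, 1, 0]; row 3: [0, 1, 0, 0]; row 4: [1, 0, 0, 0]; rho(e2 e4) = rho(e2)rho(e4) = row 1: [0, 1, 0, 0]; row 2: [-1, 0, 0, 0]; row 3: [0, 0, 0, 1]; row 4: [0, 0, -1, 0].
M = (5/3)*1 + (3/2)*rho(e3) + (-1/2)*rho(e1 e2) + (3/2)*rho(e2 e4), summed entrywise (1 is the identity matrix):
Answer: row 1: [5/3, 3/2, 0, -1/2 - 3*I/2]; row 2: [-3/2, 5/3, -1/2 + 3*I/2, 0]; row 3: [0, -1/2 + 3*I/2, 5/3, 3/2]; row 4: [-1/2 - 3*I/2, 0, -3/2, 5/3]
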